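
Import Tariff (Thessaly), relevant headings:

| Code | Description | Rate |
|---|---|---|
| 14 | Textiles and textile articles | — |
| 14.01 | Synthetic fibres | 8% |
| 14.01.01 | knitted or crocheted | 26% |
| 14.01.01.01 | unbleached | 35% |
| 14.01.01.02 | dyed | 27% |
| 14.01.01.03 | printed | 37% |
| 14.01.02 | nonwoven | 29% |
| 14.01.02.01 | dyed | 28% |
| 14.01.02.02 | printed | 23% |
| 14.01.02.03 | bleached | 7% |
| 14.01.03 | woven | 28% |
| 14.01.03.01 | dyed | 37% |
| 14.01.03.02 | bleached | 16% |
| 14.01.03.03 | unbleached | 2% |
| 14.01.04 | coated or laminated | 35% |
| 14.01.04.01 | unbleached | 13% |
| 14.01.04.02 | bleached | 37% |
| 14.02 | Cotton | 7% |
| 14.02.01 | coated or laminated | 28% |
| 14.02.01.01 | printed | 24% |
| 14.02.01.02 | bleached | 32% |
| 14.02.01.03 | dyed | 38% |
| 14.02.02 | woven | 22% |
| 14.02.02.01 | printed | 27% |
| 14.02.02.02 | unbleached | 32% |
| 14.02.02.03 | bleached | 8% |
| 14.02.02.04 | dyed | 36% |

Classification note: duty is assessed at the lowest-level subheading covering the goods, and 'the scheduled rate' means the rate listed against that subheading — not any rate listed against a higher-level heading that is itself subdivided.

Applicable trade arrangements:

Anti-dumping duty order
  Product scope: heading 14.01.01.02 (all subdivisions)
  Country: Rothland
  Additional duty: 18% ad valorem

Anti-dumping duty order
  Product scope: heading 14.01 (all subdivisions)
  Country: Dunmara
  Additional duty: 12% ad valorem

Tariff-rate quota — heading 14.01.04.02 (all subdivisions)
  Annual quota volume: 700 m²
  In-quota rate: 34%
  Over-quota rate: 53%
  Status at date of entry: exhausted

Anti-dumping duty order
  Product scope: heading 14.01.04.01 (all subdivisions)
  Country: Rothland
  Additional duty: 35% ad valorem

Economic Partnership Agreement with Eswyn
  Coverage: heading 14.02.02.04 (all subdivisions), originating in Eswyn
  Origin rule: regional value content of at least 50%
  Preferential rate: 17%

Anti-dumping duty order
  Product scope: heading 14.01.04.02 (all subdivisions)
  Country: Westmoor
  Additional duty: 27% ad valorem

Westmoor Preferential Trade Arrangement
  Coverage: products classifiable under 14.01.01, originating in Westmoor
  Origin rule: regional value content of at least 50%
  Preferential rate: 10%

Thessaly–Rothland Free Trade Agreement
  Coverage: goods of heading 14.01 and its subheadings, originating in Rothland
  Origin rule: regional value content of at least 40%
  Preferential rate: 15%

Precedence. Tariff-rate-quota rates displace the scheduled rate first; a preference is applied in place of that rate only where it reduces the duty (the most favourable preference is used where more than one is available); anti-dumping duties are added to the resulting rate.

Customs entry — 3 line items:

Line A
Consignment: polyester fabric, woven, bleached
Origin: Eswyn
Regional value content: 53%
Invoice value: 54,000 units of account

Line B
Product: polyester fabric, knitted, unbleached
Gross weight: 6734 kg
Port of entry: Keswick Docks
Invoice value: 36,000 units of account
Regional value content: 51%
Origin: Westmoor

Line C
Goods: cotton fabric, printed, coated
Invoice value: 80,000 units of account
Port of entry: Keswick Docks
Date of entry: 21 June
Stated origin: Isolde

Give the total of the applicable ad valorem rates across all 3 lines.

Line A: polyester → 14.01; woven → 14.01.03; bleached → 14.01.03.02. Scheduled 16%. Eswyn agreement on 14.02.02.04: 14.01.03.02 not covered. → 16%.
Line B: polyester → 14.01; knitted → 14.01.01; unbleached → 14.01.01.01. Scheduled 35%. Westmoor agreement on 14.01.01: RVC ≥ 50% → 10% available; preferential 10%. → 10%.
Line C: cotton → 14.02; coated → 14.02.01; printed → 14.02.01.01. Scheduled 24%. No special measure applies. → 24%.
Sum: 16% + 10% + 24% = 50%.

50%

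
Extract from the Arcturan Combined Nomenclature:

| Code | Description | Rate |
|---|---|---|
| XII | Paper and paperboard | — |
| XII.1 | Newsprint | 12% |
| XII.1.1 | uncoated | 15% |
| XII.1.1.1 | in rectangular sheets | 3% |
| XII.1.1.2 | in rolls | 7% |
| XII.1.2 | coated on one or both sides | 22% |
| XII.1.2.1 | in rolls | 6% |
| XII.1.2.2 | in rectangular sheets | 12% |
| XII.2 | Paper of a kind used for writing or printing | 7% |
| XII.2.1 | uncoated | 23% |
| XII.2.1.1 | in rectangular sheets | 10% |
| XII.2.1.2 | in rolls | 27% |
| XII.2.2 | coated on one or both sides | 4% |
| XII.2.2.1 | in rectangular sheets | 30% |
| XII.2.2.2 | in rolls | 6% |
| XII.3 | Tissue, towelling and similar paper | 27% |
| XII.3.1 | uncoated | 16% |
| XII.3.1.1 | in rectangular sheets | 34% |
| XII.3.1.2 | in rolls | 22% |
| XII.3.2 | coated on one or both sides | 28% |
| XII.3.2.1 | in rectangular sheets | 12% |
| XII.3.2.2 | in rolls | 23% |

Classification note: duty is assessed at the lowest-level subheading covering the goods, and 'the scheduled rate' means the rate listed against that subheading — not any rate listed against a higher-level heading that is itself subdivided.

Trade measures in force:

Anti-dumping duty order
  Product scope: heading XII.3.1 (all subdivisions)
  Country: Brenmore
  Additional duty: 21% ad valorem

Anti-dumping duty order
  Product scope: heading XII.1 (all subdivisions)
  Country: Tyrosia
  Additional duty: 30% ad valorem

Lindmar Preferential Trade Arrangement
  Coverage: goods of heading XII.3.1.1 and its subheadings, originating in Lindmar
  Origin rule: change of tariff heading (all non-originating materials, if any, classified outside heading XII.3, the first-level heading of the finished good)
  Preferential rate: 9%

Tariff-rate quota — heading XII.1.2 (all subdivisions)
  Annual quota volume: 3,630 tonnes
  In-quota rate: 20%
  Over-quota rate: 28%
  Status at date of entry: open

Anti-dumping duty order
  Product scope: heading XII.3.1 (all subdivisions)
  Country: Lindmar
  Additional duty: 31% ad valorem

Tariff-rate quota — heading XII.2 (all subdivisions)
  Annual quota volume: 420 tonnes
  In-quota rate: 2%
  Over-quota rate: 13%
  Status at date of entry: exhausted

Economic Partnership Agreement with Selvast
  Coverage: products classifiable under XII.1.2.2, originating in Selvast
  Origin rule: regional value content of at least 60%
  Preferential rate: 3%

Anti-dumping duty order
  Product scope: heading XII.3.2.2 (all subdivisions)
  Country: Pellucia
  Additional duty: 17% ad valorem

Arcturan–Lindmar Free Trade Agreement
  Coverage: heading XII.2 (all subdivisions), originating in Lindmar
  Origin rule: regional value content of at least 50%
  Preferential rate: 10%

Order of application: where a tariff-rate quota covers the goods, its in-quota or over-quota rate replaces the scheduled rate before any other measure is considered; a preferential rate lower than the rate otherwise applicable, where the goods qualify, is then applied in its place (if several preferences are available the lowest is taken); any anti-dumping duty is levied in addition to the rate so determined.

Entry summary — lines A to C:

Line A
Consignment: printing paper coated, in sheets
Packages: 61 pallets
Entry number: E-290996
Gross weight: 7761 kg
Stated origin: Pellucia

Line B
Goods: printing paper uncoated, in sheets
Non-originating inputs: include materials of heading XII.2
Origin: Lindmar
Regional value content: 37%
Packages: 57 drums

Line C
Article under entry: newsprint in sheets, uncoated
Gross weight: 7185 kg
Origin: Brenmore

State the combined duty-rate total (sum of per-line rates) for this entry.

29%

Line A: printing paper → XII.2; coated → XII.2.2; in sheets → XII.2.2.1. Scheduled 30%. quota on XII.2 exhausted → over-quota 13%. → 13%.
Line B: printing paper → XII.2; uncoated → XII.2.1; in sheets → XII.2.1.1. Scheduled 10%. quota on XII.2 exhausted → over-quota 13%; Lindmar agreement on XII.3.1.1: XII.2.1.1 not covered; Lindmar agreement on XII.2: RVC < 50%. → 13%.
Line C: newsprint → XII.1; uncoated → XII.1.1; in sheets → XII.1.1.1. Scheduled 3%. No special measure applies. → 3%.
Sum: 13% + 13% + 3% = 29%.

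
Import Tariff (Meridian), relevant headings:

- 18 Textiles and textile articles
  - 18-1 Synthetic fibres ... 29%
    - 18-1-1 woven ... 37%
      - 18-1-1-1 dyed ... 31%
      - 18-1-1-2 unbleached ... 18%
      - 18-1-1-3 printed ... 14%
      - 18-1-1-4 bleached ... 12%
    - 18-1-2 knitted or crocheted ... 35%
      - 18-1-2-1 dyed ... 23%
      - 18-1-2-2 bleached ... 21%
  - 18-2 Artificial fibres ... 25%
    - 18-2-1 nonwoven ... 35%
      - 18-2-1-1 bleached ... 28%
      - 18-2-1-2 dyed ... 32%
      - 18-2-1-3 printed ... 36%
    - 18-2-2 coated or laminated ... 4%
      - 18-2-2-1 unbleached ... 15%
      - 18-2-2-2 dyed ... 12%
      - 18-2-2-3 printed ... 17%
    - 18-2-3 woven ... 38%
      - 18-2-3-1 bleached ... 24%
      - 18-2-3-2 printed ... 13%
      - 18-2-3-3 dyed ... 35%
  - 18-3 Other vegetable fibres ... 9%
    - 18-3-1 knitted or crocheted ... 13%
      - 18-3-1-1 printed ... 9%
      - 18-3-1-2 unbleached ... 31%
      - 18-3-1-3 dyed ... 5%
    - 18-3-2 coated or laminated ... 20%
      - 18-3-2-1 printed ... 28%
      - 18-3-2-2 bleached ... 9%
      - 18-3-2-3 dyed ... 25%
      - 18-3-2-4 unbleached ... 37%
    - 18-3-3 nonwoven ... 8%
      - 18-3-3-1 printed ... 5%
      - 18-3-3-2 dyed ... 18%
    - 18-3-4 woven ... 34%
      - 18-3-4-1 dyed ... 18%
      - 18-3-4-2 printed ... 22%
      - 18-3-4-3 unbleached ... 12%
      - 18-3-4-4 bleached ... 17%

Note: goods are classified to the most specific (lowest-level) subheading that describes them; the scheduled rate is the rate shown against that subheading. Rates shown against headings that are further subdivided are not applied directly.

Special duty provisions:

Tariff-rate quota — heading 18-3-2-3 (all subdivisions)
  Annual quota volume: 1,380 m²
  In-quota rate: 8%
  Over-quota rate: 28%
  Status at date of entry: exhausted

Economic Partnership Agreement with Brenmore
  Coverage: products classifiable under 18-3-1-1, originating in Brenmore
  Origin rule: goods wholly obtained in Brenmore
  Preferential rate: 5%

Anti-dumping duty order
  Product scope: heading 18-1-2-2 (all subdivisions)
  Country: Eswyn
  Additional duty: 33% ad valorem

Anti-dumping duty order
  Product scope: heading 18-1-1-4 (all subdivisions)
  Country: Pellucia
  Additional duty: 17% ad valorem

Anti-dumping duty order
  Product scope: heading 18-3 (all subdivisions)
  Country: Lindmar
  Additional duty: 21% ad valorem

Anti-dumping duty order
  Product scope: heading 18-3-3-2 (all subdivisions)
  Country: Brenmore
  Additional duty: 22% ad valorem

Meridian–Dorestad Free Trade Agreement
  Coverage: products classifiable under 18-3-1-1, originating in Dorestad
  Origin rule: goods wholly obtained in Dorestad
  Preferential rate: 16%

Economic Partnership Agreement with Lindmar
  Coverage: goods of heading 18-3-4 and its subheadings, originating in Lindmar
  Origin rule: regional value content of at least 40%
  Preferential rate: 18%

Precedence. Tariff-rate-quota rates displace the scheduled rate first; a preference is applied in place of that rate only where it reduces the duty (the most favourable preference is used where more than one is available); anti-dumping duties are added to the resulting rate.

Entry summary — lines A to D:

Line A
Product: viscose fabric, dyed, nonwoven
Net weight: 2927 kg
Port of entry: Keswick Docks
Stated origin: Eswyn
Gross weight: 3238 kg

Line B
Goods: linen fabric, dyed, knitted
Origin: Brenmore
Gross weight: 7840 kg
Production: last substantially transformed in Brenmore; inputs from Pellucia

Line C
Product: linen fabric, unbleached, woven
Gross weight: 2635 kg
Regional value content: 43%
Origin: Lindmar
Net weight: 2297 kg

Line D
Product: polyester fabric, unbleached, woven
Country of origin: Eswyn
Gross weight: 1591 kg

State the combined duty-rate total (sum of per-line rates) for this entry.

88%

Line A: viscose → 18-2; nonwoven → 18-2-1; dyed → 18-2-1-2. Scheduled 32%. No special measure applies. → 32%.
Line B: linen → 18-3; knitted → 18-3-1; dyed → 18-3-1-3. Scheduled 5%. Brenmore agreement on 18-3-1-1: 18-3-1-3 not covered. → 5%.
Line C: linen → 18-3; woven → 18-3-4; unbleached → 18-3-4-3. Scheduled 12%. Lindmar agreement on 18-3-4: RVC ≥ 40% → 18% available; preference 18% not lower than 12% → no reduction; anti-dumping (Lindmar, 18-3): +21%; total 12% + 21% = 33%. → 33%.
Line D: polyester → 18-1; woven → 18-1-1; unbleached → 18-1-1-2. Scheduled 18%. No special measure applies. → 18%.
Sum: 32% + 5% + 33% + 18% = 88%.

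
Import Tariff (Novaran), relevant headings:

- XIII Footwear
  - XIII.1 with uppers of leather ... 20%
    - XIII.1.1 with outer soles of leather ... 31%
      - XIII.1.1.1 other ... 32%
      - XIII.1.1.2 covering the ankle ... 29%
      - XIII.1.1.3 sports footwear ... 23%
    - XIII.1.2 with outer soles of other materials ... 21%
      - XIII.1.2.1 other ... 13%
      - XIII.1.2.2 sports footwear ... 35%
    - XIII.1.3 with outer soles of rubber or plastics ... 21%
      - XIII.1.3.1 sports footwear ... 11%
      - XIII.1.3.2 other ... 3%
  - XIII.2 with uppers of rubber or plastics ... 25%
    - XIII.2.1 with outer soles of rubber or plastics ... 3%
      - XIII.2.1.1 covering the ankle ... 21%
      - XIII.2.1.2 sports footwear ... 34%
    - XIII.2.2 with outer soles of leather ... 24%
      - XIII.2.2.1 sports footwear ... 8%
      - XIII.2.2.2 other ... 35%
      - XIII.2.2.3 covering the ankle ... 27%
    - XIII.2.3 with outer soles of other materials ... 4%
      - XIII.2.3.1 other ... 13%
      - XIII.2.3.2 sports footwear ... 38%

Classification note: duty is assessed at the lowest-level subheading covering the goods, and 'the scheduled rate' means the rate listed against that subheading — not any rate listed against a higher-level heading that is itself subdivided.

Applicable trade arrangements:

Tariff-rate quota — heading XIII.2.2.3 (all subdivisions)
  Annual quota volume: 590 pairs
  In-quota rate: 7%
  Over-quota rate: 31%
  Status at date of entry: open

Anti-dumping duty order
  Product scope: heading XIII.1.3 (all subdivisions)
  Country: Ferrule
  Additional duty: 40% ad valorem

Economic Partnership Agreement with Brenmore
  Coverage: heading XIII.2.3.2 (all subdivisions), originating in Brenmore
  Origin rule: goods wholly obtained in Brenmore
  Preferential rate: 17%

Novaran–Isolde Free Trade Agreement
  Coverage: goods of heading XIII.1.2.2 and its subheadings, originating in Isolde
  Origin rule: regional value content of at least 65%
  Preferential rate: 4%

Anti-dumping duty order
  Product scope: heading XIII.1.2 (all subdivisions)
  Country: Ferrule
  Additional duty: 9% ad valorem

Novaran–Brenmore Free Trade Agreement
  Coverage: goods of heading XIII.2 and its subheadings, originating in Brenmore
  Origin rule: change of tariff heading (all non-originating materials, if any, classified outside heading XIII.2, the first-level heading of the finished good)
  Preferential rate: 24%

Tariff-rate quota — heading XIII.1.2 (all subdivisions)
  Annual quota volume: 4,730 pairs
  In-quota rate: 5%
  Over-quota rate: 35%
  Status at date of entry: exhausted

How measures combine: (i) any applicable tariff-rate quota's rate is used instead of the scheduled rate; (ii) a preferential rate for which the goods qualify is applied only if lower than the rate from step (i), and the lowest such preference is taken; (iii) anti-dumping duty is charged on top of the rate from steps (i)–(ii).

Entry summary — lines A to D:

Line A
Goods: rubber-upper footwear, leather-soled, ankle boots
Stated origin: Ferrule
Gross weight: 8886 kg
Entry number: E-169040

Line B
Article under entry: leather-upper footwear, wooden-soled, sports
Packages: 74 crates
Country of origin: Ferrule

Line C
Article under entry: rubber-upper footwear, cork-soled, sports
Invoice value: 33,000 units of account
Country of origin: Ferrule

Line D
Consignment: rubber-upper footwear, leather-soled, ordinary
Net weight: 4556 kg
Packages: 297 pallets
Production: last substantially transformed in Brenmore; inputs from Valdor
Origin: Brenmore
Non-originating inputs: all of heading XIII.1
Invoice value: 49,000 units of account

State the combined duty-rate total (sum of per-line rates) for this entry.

113%

Line A: rubber-upper → XIII.2; leather-soled → XIII.2.2; ankle boots → XIII.2.2.3. Scheduled 27%. quota on XIII.2.2.3 open → in-quota 7%. → 7%.
Line B: leather-upper → XIII.1; wooden-soled → XIII.1.2; sports → XIII.1.2.2. Scheduled 35%. quota on XIII.1.2 exhausted → over-quota 35%; anti-dumping (Ferrule, XIII.1.2): +9%; total 35% + 9% = 44%. → 44%.
Line C: rubber-upper → XIII.2; cork-soled → XIII.2.3; sports → XIII.2.3.2. Scheduled 38%. No special measure applies. → 38%.
Line D: rubber-upper → XIII.2; leather-soled → XIII.2.2; ordinary → XIII.2.2.2. Scheduled 35%. Brenmore agreement on XIII.2.3.2: XIII.2.2.2 not covered; Brenmore agreement on XIII.2: CTH met → 24% available; preferential 24%. → 24%.
Sum: 7% + 44% + 38% + 24% = 113%.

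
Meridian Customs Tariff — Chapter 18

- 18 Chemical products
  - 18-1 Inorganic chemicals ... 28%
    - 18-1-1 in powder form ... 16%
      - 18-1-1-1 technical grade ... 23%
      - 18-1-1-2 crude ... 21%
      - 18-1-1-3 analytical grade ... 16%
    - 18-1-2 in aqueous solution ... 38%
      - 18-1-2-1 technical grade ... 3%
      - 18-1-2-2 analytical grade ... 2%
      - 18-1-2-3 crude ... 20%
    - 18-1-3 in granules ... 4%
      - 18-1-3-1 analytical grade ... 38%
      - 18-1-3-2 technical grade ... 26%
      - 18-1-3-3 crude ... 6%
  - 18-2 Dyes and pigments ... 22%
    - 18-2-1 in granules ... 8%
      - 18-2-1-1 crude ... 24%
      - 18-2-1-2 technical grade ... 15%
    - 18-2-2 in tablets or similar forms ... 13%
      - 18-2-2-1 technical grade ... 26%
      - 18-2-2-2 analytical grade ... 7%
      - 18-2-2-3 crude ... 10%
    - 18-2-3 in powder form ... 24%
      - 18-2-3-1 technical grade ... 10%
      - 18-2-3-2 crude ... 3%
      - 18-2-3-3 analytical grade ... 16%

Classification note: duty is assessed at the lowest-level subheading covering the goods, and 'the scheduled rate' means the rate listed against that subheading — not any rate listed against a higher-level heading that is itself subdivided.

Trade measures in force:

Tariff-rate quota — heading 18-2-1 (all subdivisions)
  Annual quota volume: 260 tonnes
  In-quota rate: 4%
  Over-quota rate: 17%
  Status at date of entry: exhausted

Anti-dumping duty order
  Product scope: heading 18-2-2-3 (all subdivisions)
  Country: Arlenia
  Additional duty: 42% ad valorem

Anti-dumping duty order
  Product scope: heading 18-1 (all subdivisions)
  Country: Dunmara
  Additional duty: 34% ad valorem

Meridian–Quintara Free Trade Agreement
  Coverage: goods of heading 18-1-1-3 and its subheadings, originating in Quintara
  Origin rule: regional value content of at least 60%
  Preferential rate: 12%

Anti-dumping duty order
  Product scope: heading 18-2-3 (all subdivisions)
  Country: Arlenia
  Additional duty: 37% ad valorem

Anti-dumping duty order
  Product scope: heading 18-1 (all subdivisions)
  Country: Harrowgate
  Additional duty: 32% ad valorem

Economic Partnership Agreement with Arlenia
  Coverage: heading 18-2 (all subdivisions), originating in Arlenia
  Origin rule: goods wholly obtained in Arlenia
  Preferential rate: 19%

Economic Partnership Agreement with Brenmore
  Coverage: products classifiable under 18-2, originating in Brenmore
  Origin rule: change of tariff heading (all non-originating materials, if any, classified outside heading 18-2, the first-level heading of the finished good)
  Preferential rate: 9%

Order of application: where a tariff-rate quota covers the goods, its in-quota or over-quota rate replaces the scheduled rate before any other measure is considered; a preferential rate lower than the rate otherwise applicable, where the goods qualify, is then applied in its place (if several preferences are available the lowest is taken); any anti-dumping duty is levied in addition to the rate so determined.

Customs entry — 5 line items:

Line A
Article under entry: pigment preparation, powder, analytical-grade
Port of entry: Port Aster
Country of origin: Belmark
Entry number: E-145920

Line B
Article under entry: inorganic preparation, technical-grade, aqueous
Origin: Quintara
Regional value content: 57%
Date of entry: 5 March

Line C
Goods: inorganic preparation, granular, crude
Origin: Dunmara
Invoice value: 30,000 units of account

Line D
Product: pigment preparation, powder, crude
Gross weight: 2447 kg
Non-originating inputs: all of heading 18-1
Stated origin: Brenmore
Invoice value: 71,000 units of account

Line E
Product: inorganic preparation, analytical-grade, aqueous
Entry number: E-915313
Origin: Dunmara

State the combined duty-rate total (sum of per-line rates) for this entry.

Line A: pigment → 18-2; powder → 18-2-3; analytical-grade → 18-2-3-3. Scheduled 16%. No special measure applies. → 16%.
Line B: inorganic → 18-1; aqueous → 18-1-2; technical-grade → 18-1-2-1. Scheduled 3%. Quintara agreement on 18-1-1-3: 18-1-2-1 not covered. → 3%.
Line C: inorganic → 18-1; granular → 18-1-3; crude → 18-1-3-3. Scheduled 6%. anti-dumping (Dunmara, 18-1): +34%; total 6% + 34% = 40%. → 40%.
Line D: pigment → 18-2; powder → 18-2-3; crude → 18-2-3-2. Scheduled 3%. Brenmore agreement on 18-2: CTH met → 9% available; preference 9% not lower than 3% → no reduction. → 3%.
Line E: inorganic → 18-1; aqueous → 18-1-2; analytical-grade → 18-1-2-2. Scheduled 2%. anti-dumping (Dunmara, 18-1): +34%; total 2% + 34% = 36%. → 36%.
Sum: 16% + 3% + 40% + 3% + 36% = 98%.

98%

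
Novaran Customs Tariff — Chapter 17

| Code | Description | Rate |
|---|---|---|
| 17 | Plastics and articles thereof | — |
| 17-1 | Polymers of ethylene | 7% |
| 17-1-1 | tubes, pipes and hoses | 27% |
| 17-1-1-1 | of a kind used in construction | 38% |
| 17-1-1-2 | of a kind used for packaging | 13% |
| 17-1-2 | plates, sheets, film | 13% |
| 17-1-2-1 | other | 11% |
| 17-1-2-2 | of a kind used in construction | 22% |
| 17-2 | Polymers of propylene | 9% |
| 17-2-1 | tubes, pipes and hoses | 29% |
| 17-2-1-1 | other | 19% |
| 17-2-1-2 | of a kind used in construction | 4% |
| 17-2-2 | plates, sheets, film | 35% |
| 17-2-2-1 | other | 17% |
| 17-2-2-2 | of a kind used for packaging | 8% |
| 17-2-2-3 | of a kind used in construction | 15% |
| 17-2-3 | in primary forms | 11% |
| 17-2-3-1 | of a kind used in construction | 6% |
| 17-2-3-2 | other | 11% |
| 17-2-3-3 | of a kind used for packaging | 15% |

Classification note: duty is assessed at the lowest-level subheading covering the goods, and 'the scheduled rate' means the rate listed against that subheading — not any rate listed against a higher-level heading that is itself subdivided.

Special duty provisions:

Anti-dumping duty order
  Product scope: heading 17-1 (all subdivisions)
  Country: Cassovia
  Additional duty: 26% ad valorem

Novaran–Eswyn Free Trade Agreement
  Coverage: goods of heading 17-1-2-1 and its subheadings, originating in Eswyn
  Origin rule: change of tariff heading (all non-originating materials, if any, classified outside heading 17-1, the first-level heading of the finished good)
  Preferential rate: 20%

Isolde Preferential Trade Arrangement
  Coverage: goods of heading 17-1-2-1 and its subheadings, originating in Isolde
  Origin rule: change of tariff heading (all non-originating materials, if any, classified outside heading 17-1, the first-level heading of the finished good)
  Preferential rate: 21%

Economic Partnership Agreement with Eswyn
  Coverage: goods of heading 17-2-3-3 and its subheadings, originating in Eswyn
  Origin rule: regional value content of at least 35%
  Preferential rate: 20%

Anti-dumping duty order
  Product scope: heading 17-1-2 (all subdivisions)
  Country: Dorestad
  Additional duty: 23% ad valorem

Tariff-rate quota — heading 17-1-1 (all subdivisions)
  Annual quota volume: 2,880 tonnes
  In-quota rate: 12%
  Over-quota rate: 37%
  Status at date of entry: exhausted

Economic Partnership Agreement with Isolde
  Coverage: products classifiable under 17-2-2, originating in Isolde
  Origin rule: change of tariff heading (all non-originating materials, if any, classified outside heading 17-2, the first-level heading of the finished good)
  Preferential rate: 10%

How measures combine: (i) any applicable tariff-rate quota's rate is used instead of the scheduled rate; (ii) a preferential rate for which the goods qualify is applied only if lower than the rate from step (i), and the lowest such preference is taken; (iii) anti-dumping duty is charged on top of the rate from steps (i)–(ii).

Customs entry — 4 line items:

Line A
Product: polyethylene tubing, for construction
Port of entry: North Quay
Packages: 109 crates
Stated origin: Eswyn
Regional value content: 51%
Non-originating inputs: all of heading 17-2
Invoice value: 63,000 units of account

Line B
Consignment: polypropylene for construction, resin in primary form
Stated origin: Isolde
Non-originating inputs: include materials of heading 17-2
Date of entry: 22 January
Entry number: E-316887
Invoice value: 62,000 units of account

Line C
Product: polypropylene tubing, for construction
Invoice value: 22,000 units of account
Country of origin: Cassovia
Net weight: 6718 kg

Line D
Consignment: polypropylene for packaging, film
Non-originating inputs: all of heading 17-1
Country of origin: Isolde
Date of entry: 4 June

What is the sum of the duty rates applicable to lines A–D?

Line A: polyethylene → 17-1; tubing → 17-1-1; for construction → 17-1-1-1. Scheduled 38%. quota on 17-1-1 exhausted → over-quota 37%; Eswyn agreement on 17-1-2-1: 17-1-1-1 not covered; Eswyn agreement on 17-2-3-3: 17-1-1-1 not covered. → 37%.
Line B: polypropylene → 17-2; resin in primary form → 17-2-3; for construction → 17-2-3-1. Scheduled 6%. Isolde agreement on 17-1-2-1: 17-2-3-1 not covered; Isolde agreement on 17-2-2: 17-2-3-1 not covered. → 6%.
Line C: polypropylene → 17-2; tubing → 17-2-1; for construction → 17-2-1-2. Scheduled 4%. No special measure applies. → 4%.
Line D: polypropylene → 17-2; film → 17-2-2; for packaging → 17-2-2-2. Scheduled 8%. Isolde agreement on 17-1-2-1: 17-2-2-2 not covered; Isolde agreement on 17-2-2: CTH met → 10% available; preference 10% not lower than 8% → no reduction. → 8%.
Sum: 37% + 6% + 4% + 8% = 55%.

55%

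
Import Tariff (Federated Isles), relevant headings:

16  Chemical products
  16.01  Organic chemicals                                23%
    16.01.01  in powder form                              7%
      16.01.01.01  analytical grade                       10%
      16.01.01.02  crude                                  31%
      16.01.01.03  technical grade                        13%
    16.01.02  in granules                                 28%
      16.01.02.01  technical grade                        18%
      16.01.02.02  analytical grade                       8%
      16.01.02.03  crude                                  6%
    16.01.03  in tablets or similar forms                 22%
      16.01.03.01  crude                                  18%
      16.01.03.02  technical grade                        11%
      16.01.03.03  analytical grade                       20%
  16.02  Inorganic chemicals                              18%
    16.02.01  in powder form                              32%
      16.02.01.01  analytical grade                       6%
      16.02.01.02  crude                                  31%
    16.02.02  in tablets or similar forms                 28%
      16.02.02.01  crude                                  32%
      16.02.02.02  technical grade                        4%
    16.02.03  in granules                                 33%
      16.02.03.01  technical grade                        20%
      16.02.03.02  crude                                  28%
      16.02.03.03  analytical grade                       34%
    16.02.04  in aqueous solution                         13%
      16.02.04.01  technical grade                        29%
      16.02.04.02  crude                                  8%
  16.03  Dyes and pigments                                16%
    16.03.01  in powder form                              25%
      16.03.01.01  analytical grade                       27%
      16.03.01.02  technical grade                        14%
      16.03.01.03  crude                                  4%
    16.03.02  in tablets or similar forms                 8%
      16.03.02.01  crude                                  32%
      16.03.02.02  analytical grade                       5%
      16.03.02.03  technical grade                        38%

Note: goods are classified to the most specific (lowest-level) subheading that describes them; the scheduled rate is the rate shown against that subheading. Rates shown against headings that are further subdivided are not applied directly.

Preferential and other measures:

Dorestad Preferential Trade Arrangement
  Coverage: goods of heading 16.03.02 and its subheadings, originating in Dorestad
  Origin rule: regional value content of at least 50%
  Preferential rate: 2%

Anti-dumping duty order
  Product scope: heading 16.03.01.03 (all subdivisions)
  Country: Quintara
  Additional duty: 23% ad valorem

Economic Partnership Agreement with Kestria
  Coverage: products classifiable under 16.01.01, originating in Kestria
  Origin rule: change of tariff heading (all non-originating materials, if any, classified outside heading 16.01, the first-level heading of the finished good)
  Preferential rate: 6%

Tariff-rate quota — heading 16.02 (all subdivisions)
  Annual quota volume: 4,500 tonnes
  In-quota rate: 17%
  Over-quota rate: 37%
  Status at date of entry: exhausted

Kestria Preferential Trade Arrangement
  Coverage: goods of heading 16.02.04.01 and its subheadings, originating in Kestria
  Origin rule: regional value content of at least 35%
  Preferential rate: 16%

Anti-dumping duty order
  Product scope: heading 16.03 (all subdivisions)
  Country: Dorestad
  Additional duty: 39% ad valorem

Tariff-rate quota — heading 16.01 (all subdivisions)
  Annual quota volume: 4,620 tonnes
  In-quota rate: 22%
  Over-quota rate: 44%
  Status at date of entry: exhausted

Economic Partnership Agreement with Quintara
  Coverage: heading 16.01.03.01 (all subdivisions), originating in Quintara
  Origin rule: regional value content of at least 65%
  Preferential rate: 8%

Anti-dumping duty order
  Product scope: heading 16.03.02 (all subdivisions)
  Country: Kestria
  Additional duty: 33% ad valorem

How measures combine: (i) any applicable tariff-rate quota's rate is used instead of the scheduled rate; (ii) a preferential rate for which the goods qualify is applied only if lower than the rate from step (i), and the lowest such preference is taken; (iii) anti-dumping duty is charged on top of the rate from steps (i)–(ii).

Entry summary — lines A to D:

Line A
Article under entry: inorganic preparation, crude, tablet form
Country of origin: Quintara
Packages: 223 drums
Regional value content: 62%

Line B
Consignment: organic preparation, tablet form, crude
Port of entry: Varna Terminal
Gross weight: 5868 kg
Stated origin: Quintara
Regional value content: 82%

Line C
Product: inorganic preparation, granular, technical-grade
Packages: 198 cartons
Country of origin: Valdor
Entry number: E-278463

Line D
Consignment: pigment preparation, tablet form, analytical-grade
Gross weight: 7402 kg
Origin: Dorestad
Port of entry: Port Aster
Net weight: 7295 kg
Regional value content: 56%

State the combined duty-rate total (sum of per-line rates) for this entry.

Line A: inorganic → 16.02; tablet form → 16.02.02; crude → 16.02.02.01. Scheduled 32%. quota on 16.02 exhausted → over-quota 37%; Quintara agreement on 16.01.03.01: 16.02.02.01 not covered. → 37%.
Line B: organic → 16.01; tablet form → 16.01.03; crude → 16.01.03.01. Scheduled 18%. quota on 16.01 exhausted → over-quota 44%; Quintara agreement on 16.01.03.01: RVC ≥ 65% → 8% available; preferential 8%. → 8%.
Line C: inorganic → 16.02; granular → 16.02.03; technical-grade → 16.02.03.01. Scheduled 20%. quota on 16.02 exhausted → over-quota 37%. → 37%.
Line D: pigment → 16.03; tablet form → 16.03.02; analytical-grade → 16.03.02.02. Scheduled 5%. Dorestad agreement on 16.03.02: RVC ≥ 50% → 2% available; preferential 2%; anti-dumping (Dorestad, 16.03): +39%; total 2% + 39% = 41%. → 41%.
Sum: 37% + 8% + 37% + 41% = 123%.

123%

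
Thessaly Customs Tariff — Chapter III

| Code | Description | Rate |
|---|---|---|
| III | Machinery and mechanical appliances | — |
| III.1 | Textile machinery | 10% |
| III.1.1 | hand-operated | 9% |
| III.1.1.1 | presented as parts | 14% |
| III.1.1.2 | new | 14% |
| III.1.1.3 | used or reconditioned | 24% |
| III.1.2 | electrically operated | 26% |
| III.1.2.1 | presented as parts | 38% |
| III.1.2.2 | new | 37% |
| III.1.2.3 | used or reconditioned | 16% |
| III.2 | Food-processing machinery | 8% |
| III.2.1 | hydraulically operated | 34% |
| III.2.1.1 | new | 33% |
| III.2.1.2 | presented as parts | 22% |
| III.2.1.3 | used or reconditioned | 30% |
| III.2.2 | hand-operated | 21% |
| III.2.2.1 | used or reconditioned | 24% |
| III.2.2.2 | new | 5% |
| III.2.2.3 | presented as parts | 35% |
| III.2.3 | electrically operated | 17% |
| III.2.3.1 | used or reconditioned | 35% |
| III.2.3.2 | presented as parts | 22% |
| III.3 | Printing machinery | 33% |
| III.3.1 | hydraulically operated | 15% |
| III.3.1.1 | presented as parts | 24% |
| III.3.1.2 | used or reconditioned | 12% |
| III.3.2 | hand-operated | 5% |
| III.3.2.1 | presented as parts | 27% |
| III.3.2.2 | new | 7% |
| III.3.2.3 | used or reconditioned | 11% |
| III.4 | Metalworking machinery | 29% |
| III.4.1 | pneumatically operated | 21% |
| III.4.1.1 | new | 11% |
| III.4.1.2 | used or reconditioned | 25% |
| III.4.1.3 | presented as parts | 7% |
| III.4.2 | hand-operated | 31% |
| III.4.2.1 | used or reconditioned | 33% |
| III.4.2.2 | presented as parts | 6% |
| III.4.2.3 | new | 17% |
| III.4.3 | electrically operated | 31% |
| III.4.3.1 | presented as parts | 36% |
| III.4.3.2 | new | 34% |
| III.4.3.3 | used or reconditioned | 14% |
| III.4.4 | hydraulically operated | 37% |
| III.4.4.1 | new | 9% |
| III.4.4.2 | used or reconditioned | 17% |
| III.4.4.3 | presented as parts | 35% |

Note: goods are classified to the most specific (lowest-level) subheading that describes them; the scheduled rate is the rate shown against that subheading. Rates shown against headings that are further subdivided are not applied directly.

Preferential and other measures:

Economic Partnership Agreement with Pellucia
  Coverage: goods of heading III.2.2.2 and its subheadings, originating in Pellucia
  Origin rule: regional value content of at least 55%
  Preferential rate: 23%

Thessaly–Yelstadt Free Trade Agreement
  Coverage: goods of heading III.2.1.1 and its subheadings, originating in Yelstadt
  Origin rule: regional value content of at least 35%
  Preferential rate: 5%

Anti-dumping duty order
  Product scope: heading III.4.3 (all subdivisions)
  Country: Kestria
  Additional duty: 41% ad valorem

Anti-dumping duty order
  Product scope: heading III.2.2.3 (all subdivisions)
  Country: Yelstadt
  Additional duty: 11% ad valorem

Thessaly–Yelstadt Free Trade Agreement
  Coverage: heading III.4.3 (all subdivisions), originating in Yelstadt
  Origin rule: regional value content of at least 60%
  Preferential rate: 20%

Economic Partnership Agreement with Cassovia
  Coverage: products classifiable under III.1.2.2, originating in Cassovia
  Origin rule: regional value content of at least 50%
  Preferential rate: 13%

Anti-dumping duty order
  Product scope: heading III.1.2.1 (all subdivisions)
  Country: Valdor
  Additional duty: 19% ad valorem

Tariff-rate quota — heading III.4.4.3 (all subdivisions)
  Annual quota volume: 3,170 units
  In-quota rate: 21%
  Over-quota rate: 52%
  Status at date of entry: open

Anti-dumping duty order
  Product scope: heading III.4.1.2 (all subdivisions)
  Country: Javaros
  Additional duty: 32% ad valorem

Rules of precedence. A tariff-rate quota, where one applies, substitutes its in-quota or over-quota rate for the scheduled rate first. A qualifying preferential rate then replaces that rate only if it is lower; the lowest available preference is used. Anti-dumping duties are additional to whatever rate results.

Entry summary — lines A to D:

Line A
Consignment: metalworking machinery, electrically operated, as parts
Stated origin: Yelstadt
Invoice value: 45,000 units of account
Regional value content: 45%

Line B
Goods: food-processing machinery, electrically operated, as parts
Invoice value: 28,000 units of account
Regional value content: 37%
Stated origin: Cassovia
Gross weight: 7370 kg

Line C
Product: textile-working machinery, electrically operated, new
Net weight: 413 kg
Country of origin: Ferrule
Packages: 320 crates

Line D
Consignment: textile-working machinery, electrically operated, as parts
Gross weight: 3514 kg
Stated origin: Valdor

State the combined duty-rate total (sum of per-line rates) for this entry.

152%

Line A: metalworking → III.4; electrically operated → III.4.3; as parts → III.4.3.1. Scheduled 36%. Yelstadt agreement on III.2.1.1: III.4.3.1 not covered; Yelstadt agreement on III.4.3: RVC < 60%. → 36%.
Line B: food-processing → III.2; electrically operated → III.2.3; as parts → III.2.3.2. Scheduled 22%. Cassovia agreement on III.1.2.2: III.2.3.2 not covered. → 22%.
Line C: textile-working → III.1; electrically operated → III.1.2; new → III.1.2.2. Scheduled 37%. No special measure applies. → 37%.
Line D: textile-working → III.1; electrically operated → III.1.2; as parts → III.1.2.1. Scheduled 38%. anti-dumping (Valdor, III.1.2.1): +19%; total 38% + 19% = 57%. → 57%.
Sum: 36% + 22% + 37% + 57% = 152%.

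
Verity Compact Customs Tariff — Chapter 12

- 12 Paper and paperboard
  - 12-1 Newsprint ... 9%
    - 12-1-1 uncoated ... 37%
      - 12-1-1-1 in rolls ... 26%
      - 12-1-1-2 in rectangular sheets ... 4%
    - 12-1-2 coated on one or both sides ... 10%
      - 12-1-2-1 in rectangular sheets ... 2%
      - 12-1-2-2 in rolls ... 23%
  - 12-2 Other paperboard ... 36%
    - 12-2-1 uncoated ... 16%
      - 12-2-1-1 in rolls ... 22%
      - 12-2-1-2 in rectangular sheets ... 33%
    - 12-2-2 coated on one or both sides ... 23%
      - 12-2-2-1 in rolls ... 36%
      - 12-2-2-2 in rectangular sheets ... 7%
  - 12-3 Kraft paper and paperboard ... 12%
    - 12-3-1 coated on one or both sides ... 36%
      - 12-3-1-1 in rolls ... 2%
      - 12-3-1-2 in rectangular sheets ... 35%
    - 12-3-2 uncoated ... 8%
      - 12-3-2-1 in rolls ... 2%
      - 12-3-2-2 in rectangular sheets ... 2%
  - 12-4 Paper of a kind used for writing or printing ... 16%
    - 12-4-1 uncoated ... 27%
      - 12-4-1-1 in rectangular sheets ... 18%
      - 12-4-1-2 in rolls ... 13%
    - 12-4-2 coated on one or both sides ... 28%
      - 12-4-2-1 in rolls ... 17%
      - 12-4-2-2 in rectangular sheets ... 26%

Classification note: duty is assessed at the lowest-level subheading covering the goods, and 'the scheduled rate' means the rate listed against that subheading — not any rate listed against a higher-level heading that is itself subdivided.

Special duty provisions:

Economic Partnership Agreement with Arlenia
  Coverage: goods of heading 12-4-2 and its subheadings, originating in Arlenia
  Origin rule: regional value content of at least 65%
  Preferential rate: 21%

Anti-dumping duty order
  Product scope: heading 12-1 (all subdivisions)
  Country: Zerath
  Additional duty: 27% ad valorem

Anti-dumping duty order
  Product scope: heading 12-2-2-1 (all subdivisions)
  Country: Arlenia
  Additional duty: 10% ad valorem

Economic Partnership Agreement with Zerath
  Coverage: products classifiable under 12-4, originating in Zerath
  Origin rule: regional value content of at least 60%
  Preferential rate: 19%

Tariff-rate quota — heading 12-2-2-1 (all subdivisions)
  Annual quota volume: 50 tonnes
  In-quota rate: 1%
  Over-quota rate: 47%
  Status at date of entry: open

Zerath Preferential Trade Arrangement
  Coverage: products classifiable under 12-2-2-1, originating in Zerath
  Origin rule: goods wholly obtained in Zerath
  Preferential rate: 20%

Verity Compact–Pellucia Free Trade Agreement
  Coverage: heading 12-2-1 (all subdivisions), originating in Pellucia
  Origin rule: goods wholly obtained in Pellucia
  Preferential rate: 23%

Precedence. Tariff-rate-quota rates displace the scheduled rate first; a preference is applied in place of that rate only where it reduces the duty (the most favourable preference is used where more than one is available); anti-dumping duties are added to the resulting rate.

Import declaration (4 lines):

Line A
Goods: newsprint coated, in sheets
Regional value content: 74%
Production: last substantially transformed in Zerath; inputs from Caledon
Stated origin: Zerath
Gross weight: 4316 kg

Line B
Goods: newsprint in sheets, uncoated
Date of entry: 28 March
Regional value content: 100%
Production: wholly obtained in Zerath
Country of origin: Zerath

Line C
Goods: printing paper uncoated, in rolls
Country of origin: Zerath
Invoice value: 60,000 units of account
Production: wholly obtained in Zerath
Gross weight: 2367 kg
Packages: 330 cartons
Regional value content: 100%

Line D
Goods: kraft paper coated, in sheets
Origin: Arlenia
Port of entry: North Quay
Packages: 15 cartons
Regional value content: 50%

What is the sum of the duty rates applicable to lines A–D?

Line A: newsprint → 12-1; coated → 12-1-2; in sheets → 12-1-2-1. Scheduled 2%. Zerath agreement on 12-4: 12-1-2-1 not covered; Zerath agreement on 12-2-2-1: 12-1-2-1 not covered; anti-dumping (Zerath, 12-1): +27%; total 2% + 27% = 29%. → 29%.
Line B: newsprint → 12-1; uncoated → 12-1-1; in sheets → 12-1-1-2. Scheduled 4%. Zerath agreement on 12-4: 12-1-1-2 not covered; Zerath agreement on 12-2-2-1: 12-1-1-2 not covered; anti-dumping (Zerath, 12-1): +27%; total 4% + 27% = 31%. → 31%.
Line C: printing paper → 12-4; uncoated → 12-4-1; in rolls → 12-4-1-2. Scheduled 13%. Zerath agreement on 12-4: RVC ≥ 60% → 19% available; Zerath agreement on 12-2-2-1: 12-4-1-2 not covered; preference 19% not lower than 13% → no reduction. → 13%.
Line D: kraft paper → 12-3; coated → 12-3-1; in sheets → 12-3-1-2. Scheduled 35%. Arlenia agreement on 12-4-2: 12-3-1-2 not covered. → 35%.
Sum: 29% + 31% + 13% + 35% = 108%.

108%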